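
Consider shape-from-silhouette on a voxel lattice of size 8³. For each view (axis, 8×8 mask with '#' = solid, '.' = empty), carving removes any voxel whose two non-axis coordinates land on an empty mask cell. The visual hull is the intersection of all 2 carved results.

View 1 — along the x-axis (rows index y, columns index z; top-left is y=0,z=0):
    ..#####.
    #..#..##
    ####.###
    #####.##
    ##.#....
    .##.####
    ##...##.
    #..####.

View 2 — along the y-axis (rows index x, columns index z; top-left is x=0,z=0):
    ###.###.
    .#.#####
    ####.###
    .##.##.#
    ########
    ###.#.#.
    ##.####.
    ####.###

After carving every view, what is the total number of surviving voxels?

258 voxels

full grid |V| = 512
  1. axis=0 (YZ plane), |mask|=41  ⇒  voxels=328
  2. axis=1 (XZ plane), |mask|=50  ⇒  voxels=258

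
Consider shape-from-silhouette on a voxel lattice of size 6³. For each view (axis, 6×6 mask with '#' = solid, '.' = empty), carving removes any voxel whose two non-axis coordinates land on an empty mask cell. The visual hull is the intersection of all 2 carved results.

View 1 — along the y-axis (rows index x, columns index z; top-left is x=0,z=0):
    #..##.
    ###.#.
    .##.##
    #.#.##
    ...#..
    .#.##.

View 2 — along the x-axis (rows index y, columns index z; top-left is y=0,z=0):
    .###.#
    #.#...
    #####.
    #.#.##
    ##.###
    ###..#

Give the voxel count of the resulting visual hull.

remaining voxels: 74

initial block: 6^3 = 216
step 1: project along y, AND mask (19/36) → |grid| = 114
step 2: project along x, AND mask (24/36) → |grid| = 74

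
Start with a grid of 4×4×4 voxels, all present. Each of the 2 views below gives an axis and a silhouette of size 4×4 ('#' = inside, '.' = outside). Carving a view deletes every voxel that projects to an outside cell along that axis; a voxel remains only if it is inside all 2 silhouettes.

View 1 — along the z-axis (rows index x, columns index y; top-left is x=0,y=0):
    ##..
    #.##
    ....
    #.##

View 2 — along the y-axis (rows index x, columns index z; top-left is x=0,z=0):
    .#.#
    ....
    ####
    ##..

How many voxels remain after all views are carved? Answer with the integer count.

start: 4×4×4 = 64 voxels
after view 1 [z-axis, 8 of 16 cells solid] → remaining = 32
after view 2 [y-axis, 8 of 16 cells solid] → remaining = 10

remaining voxels: 10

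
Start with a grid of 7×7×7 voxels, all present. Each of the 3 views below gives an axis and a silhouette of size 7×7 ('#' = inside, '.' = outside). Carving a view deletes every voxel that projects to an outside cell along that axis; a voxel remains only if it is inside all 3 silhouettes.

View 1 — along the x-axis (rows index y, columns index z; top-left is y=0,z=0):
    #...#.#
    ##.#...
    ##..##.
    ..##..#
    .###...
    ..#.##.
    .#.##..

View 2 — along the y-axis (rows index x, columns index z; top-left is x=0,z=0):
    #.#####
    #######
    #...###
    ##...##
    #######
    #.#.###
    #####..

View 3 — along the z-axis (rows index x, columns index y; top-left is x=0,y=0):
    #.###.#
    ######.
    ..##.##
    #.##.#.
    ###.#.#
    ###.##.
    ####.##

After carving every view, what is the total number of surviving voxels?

initial block: 7^3 = 343
step 1: project along x, AND mask (22/49) → |grid| = 154
step 2: project along y, AND mask (38/49) → |grid| = 116
step 3: project along z, AND mask (35/49) → |grid| = 88

remaining voxels: 88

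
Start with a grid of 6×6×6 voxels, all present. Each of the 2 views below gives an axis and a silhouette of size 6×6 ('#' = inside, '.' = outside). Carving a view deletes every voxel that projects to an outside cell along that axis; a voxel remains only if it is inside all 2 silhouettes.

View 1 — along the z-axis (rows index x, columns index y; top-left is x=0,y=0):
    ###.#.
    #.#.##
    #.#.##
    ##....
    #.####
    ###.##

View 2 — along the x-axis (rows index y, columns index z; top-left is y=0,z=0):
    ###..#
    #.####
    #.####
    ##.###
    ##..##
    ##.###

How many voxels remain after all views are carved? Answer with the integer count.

start: 6×6×6 = 216 voxels
after view 1 [z-axis, 24 of 36 cells solid] → remaining = 144
after view 2 [x-axis, 28 of 36 cells solid] → remaining = 109

voxel count = 109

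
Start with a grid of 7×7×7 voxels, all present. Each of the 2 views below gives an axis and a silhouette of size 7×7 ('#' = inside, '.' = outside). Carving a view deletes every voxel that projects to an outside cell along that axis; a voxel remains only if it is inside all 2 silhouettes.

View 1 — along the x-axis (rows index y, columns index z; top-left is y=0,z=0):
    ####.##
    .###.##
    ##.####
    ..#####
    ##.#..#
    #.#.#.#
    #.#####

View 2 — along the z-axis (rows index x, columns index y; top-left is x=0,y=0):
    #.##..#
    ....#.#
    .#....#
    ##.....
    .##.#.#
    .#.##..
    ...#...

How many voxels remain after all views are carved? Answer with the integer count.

95 voxels

start: 7×7×7 = 343 voxels
step 1: project along x, AND mask (36/49) → |grid| = 252
step 2: project along z, AND mask (18/49) → |grid| = 95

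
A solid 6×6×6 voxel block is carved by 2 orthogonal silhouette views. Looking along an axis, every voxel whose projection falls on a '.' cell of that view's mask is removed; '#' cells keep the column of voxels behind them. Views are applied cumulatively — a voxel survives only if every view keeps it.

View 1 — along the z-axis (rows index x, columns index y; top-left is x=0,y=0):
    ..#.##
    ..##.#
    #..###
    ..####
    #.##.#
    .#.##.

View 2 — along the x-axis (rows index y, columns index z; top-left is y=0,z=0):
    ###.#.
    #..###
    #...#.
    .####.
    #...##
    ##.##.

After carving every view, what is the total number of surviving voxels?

72 voxels

full grid |V| = 216
  1. axis=2 (XY plane), |mask|=21  ⇒  voxels=126
  2. axis=0 (YZ plane), |mask|=21  ⇒  voxels=72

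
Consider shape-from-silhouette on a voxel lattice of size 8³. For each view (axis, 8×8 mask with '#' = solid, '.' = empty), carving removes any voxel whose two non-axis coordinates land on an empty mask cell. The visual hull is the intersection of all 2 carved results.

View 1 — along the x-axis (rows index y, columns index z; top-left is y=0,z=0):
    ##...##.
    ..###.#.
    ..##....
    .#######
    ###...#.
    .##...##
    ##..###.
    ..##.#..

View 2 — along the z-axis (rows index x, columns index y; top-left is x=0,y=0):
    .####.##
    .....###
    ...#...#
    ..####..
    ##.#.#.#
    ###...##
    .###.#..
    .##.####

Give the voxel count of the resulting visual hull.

remaining voxels: 143

full grid |V| = 512
V1 x: intersect with YZ mask (33 set) -- 264 left
V2 z: intersect with XY mask (35 set) -- 143 left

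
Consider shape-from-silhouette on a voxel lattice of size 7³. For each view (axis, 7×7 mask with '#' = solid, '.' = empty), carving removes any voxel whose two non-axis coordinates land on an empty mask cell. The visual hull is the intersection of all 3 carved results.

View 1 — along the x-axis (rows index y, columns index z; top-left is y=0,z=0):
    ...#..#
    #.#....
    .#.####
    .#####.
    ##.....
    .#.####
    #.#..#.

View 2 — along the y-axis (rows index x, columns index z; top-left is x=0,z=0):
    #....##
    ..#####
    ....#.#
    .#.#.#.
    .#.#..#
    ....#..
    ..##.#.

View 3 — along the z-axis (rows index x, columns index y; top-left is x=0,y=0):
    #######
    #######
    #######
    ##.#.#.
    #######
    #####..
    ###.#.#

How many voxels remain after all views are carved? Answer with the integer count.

59 voxels

initial block: 7^3 = 343
[1] x-view keeps 24 columns → grid now 168
[2] y-view keeps 20 columns → grid now 70
[3] z-view keeps 42 columns → grid now 59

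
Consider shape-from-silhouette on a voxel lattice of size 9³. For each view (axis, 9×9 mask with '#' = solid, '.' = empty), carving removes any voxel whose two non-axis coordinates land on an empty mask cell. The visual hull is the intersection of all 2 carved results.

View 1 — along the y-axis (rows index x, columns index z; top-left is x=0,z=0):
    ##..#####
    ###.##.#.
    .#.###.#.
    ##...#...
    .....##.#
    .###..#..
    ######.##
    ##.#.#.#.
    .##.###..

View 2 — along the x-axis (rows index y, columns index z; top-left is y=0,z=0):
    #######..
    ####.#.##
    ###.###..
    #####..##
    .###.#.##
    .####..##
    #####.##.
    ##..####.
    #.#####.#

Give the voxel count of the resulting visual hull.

307 voxels

before carving: 729 voxels (9×9×9)
carve view 1 (along y, XZ-mask fill 46/81): 414 voxels remain
carve view 2 (along x, YZ-mask fill 59/81): 307 voxels remain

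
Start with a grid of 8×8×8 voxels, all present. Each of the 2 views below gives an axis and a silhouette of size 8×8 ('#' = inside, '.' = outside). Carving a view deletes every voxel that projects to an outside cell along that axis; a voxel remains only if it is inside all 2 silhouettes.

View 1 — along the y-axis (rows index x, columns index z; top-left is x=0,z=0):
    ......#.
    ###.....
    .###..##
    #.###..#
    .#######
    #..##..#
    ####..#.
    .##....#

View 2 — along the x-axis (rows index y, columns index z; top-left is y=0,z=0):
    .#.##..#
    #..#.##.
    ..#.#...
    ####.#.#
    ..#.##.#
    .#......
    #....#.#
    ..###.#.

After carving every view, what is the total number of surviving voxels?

before carving: 512 voxels (8×8×8)
[1] y-view keeps 33 columns → grid now 264
[2] x-view keeps 28 columns → grid now 115

remaining voxels: 115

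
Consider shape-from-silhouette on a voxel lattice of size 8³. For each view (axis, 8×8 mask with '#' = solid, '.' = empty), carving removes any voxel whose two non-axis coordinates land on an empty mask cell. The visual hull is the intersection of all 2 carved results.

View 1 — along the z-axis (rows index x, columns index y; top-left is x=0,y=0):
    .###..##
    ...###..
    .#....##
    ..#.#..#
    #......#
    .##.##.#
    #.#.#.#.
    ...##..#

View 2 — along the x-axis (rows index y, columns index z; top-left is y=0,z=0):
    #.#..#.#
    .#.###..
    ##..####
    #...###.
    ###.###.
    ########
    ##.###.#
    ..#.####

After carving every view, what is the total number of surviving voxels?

150 voxels

full grid |V| = 512
carve view 1 (along z, XY-mask fill 28/64): 224 voxels remain
carve view 2 (along x, YZ-mask fill 43/64): 150 voxels remain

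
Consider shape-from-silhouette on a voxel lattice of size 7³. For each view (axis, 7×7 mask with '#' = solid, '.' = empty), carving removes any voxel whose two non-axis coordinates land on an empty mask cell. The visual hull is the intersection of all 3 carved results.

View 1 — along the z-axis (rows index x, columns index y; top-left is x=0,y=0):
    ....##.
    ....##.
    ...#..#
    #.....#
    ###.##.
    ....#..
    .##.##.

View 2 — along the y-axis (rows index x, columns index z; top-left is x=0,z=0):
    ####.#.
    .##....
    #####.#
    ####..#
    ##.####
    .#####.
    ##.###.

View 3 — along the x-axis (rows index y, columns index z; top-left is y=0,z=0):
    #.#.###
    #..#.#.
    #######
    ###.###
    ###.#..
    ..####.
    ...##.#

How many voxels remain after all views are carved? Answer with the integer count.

voxel count = 58

initial block: 7^3 = 343
[1] z-view keeps 18 columns → grid now 126
[2] y-view keeps 34 columns → grid now 91
[3] x-view keeps 32 columns → grid now 58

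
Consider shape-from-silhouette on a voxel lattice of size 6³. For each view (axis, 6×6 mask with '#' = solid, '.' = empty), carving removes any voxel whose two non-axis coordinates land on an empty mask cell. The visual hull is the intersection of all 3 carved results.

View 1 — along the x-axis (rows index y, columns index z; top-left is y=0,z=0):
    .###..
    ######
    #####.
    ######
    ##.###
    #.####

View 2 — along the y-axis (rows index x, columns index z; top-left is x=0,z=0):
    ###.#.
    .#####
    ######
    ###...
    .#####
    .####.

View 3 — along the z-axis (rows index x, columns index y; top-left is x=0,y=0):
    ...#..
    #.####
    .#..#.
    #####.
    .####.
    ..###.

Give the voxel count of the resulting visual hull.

start: 6×6×6 = 216 voxels
[1] x-view keeps 30 columns → grid now 180
[2] y-view keeps 27 columns → grid now 136
[3] z-view keeps 20 columns → grid now 77

77 voxels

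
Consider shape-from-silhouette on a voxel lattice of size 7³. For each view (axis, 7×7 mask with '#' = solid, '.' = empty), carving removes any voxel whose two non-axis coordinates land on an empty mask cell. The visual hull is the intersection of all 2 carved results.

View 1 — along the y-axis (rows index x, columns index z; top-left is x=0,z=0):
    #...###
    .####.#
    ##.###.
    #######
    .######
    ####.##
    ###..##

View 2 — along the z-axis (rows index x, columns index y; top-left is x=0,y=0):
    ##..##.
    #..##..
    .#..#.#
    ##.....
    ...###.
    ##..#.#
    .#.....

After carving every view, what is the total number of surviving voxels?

|visual hull| = 107

initial block: 7^3 = 343
carve view 1 (along y, XZ-mask fill 38/49): 266 voxels remain
carve view 2 (along z, XY-mask fill 20/49): 107 voxels remain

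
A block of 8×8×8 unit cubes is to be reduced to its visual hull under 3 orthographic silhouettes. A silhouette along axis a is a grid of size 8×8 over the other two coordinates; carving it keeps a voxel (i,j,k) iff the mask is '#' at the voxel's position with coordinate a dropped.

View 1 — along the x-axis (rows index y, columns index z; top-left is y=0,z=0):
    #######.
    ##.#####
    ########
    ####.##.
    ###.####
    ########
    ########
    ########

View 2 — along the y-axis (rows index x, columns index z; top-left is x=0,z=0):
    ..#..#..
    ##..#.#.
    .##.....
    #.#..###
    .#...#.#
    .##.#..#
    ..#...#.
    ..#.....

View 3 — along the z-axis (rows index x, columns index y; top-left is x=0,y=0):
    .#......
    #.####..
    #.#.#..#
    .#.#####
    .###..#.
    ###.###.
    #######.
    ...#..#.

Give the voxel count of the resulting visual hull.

full grid |V| = 512
step 1: project along x, AND mask (59/64) → |grid| = 472
step 2: project along y, AND mask (23/64) → |grid| = 170
step 3: project along z, AND mask (35/64) → |grid| = 104

|visual hull| = 104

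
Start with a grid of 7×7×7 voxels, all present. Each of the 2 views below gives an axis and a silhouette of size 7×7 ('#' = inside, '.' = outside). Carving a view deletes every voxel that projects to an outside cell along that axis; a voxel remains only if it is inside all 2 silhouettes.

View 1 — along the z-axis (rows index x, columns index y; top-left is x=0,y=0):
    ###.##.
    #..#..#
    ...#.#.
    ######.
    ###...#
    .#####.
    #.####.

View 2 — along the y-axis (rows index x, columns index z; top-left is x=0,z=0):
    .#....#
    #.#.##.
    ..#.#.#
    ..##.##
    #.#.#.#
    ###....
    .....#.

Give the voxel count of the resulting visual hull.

88 voxels

start: 7×7×7 = 343 voxels
carve view 1 (along z, XY-mask fill 30/49): 210 voxels remain
carve view 2 (along y, XZ-mask fill 21/49): 88 voxels remain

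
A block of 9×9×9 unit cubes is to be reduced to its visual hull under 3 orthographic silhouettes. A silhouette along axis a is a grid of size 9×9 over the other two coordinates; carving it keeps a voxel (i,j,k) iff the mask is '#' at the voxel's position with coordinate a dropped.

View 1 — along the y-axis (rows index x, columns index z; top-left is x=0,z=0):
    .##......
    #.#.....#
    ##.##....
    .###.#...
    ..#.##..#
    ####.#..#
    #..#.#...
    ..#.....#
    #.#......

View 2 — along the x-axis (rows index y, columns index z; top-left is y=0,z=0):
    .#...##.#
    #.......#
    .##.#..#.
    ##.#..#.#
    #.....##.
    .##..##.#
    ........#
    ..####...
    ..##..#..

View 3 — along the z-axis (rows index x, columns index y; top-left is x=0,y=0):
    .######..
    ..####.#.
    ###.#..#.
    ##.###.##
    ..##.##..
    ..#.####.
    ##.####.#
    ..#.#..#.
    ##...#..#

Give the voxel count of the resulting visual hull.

|visual hull| = 61

before carving: 729 voxels (9×9×9)
step 1: project along y, AND mask (30/81) → |grid| = 270
step 2: project along x, AND mask (31/81) → |grid| = 107
step 3: project along z, AND mask (46/81) → |grid| = 61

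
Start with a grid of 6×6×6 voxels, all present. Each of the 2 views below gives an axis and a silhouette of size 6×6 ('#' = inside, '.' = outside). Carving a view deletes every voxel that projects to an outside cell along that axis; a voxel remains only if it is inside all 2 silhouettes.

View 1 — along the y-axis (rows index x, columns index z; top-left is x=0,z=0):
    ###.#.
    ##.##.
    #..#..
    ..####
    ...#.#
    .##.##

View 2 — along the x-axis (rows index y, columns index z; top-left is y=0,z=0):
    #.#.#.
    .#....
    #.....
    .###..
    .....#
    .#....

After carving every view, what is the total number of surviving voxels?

before carving: 216 voxels (6×6×6)
step 1: project along y, AND mask (20/36) → |grid| = 120
step 2: project along x, AND mask (10/36) → |grid| = 32

|visual hull| = 32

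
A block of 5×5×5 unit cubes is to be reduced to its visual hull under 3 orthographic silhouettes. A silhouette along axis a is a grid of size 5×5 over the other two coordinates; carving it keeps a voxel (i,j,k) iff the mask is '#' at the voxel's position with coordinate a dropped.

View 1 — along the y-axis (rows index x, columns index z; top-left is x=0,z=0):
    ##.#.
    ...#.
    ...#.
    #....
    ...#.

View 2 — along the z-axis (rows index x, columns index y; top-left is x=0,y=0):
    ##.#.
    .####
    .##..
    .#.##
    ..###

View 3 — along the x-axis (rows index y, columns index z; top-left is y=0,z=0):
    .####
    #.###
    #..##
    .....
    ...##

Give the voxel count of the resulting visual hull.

12 voxels

before carving: 125 voxels (5×5×5)
after view 1 [y-axis, 7 of 25 cells solid] → remaining = 35
after view 2 [z-axis, 15 of 25 cells solid] → remaining = 21
after view 3 [x-axis, 13 of 25 cells solid] → remaining = 12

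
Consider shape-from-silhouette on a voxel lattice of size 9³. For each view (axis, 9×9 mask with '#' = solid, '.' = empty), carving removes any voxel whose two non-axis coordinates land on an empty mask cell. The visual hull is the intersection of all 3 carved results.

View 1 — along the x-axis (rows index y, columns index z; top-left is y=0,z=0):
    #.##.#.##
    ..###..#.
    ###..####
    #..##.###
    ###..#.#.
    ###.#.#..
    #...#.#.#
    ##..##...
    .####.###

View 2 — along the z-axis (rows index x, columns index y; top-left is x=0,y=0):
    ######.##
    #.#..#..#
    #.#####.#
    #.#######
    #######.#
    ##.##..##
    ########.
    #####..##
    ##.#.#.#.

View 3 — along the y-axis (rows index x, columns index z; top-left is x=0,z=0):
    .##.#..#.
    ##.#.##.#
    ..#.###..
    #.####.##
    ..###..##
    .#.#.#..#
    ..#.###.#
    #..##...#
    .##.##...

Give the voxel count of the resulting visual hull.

178 voxels

full grid |V| = 729
carve view 1 (along x, YZ-mask fill 48/81): 432 voxels remain
carve view 2 (along z, XY-mask fill 61/81): 334 voxels remain
carve view 3 (along y, XZ-mask fill 43/81): 178 voxels remain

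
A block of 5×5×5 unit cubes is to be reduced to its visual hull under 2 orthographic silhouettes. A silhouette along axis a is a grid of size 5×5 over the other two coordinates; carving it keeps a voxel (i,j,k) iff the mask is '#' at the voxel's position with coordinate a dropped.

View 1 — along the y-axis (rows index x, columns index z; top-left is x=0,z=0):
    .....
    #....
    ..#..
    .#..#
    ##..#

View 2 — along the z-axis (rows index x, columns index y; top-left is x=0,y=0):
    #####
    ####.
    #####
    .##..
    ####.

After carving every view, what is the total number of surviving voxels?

start: 5×5×5 = 125 voxels
  1. axis=1 (XZ plane), |mask|=7  ⇒  voxels=35
  2. axis=2 (XY plane), |mask|=20  ⇒  voxels=25

voxel count = 25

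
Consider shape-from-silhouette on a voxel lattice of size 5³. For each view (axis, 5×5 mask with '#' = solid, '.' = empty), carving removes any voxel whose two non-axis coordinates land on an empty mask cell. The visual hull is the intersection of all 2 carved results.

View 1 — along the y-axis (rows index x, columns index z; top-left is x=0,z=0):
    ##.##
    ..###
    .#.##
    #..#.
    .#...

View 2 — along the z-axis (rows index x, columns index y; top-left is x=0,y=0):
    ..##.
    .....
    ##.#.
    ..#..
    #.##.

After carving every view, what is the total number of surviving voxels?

22 voxels

initial block: 5^3 = 125
carve view 1 (along y, XZ-mask fill 13/25): 65 voxels remain
carve view 2 (along z, XY-mask fill 9/25): 22 voxels remain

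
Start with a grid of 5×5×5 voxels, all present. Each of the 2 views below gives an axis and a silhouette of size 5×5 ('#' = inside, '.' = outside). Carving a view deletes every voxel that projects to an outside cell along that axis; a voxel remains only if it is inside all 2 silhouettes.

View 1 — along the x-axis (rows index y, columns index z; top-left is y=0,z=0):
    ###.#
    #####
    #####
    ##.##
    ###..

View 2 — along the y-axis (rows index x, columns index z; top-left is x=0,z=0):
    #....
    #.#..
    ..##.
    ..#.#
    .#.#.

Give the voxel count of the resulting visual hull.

remaining voxels: 37

full grid |V| = 125
V1 x: intersect with YZ mask (21 set) -- 105 left
V2 y: intersect with XZ mask (9 set) -- 37 left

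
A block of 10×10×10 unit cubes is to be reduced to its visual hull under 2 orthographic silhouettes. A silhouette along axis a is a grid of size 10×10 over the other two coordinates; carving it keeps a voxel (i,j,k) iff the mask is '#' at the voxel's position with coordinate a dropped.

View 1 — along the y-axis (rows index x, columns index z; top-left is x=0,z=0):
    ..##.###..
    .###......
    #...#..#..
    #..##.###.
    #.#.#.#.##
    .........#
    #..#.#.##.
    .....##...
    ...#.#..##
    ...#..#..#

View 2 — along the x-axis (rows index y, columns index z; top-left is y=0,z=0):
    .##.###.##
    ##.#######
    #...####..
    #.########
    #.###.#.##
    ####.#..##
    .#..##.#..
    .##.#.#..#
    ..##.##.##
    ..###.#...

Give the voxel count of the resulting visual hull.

full grid |V| = 1000
step 1: project along y, AND mask (38/100) → |grid| = 380
step 2: project along x, AND mask (63/100) → |grid| = 242

|visual hull| = 242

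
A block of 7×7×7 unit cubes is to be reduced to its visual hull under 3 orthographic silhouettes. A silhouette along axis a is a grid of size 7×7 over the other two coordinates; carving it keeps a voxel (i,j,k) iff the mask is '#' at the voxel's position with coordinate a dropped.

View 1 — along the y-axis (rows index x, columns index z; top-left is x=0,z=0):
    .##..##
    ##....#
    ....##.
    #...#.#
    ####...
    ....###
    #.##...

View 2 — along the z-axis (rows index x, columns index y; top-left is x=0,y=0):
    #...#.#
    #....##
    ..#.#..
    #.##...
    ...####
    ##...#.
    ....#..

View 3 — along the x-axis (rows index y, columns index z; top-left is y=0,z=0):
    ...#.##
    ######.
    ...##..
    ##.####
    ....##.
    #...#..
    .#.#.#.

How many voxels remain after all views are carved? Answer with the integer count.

remaining voxels: 27

full grid |V| = 343
[1] y-view keeps 22 columns → grid now 154
[2] z-view keeps 19 columns → grid now 62
[3] x-view keeps 24 columns → grid now 27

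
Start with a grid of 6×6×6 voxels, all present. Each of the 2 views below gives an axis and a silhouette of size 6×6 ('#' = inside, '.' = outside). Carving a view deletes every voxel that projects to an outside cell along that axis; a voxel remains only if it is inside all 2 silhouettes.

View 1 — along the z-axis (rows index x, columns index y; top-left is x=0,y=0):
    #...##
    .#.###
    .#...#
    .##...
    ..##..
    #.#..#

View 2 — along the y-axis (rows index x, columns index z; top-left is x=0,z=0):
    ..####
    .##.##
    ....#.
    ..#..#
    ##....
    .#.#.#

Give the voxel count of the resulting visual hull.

voxel count = 47

full grid |V| = 216
step 1: project along z, AND mask (16/36) → |grid| = 96
step 2: project along y, AND mask (16/36) → |grid| = 47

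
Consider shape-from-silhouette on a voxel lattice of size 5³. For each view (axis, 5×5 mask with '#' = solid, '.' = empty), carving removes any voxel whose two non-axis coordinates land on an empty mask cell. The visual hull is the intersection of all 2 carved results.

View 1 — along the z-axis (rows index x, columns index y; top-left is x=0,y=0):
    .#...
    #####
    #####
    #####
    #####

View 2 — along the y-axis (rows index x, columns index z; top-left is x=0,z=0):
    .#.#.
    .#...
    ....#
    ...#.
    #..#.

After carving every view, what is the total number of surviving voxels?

|visual hull| = 27

before carving: 125 voxels (5×5×5)
step 1: project along z, AND mask (21/25) → |grid| = 105
step 2: project along y, AND mask (7/25) → |grid| = 27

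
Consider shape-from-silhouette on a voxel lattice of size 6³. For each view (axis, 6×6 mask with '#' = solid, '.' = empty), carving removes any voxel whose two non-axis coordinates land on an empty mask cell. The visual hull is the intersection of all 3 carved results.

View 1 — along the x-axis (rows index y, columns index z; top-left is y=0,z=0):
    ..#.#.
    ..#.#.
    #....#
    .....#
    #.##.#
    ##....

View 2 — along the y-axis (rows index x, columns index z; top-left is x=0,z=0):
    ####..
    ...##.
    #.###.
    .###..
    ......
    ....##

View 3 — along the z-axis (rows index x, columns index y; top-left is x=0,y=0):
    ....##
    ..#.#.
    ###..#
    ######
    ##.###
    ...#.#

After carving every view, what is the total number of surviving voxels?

start: 6×6×6 = 216 voxels
V1 x: intersect with YZ mask (13 set) -- 78 left
V2 y: intersect with XZ mask (15 set) -- 30 left
V3 z: intersect with XY mask (21 set) -- 18 left

voxel count = 18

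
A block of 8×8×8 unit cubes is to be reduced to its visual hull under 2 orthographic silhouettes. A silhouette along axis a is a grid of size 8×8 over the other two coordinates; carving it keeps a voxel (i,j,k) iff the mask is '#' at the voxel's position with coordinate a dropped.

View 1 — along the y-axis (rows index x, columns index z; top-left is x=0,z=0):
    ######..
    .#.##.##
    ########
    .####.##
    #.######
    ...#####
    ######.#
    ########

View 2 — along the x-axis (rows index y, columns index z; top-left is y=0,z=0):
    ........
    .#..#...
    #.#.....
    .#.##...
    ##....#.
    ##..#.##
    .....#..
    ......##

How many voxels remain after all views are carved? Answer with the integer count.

start: 8×8×8 = 512 voxels
V1 y: intersect with XZ mask (52 set) -- 416 left
V2 x: intersect with YZ mask (18 set) -- 115 left

voxel count = 115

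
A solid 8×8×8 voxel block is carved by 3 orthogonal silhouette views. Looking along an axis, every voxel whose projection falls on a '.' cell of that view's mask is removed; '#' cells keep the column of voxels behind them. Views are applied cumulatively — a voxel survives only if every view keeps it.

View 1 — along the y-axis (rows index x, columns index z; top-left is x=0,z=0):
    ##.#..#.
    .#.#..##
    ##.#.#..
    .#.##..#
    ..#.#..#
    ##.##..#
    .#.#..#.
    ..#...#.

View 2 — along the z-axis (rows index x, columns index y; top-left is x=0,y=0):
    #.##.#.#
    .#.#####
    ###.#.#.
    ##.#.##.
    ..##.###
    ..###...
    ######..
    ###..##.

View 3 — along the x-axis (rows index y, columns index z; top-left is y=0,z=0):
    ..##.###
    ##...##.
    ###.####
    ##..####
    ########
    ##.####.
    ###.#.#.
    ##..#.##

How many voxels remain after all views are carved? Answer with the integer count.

|visual hull| = 102

full grid |V| = 512
  1. axis=1 (XZ plane), |mask|=29  ⇒  voxels=232
  2. axis=2 (XY plane), |mask|=40  ⇒  voxels=142
  3. axis=0 (YZ plane), |mask|=46  ⇒  voxels=102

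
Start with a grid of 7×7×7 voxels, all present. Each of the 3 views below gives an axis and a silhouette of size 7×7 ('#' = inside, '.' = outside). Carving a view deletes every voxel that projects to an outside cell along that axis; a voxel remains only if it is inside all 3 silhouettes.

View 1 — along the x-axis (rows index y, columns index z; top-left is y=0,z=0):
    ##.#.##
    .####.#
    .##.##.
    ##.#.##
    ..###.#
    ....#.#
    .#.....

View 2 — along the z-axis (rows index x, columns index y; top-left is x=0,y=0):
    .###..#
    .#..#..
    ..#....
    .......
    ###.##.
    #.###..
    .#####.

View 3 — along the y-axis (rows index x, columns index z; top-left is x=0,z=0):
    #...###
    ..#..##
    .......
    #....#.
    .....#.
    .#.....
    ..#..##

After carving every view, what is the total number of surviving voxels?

before carving: 343 voxels (7×7×7)
[1] x-view keeps 26 columns → grid now 182
[2] z-view keeps 21 columns → grid now 86
[3] y-view keeps 14 columns → grid now 25

|visual hull| = 25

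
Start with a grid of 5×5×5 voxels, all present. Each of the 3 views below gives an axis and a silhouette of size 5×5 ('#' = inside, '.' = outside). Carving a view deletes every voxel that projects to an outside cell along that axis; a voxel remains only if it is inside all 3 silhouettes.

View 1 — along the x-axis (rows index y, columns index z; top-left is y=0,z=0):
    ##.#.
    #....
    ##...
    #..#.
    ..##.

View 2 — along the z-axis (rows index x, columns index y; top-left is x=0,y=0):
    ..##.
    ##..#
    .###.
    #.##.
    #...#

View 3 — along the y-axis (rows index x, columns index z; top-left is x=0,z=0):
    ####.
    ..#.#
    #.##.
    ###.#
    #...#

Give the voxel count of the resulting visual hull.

start: 5×5×5 = 125 voxels
step 1: project along x, AND mask (10/25) → |grid| = 50
step 2: project along z, AND mask (13/25) → |grid| = 27
step 3: project along y, AND mask (15/25) → |grid| = 15

|visual hull| = 15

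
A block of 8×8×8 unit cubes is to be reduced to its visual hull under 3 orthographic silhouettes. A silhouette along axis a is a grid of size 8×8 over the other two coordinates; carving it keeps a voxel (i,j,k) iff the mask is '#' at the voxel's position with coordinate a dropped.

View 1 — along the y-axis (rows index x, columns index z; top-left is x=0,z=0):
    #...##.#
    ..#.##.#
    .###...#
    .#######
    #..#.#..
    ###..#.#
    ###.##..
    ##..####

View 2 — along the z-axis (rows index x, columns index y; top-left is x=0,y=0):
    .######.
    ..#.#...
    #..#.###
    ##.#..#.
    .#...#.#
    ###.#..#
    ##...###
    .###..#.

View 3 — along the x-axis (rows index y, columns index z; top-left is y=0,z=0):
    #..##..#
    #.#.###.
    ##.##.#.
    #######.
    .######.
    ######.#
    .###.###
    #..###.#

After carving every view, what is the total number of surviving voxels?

109 voxels

initial block: 8^3 = 512
V1 y: intersect with XZ mask (38 set) -- 304 left
V2 z: intersect with XY mask (34 set) -- 163 left
V3 x: intersect with YZ mask (45 set) -- 109 left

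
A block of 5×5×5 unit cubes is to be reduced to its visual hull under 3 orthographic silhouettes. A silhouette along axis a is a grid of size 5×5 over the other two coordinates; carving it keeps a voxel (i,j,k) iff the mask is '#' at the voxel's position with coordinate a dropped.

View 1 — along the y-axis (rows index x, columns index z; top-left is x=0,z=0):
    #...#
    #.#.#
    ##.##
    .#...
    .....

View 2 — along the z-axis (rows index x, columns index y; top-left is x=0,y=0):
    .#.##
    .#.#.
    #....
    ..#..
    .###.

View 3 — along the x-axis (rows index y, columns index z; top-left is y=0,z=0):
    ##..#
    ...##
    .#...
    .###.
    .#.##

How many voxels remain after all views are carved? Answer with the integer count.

before carving: 125 voxels (5×5×5)
[1] y-view keeps 10 columns → grid now 50
[2] z-view keeps 10 columns → grid now 17
[3] x-view keeps 12 columns → grid now 8

remaining voxels: 8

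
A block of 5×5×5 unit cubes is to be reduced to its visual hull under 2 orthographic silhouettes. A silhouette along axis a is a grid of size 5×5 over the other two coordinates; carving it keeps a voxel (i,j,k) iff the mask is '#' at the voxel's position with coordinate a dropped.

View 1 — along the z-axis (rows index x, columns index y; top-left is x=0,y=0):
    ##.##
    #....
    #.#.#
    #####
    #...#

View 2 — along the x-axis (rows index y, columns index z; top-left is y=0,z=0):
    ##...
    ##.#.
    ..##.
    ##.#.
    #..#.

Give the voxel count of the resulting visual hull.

initial block: 5^3 = 125
  1. axis=2 (XY plane), |mask|=15  ⇒  voxels=75
  2. axis=0 (YZ plane), |mask|=12  ⇒  voxels=34

voxel count = 34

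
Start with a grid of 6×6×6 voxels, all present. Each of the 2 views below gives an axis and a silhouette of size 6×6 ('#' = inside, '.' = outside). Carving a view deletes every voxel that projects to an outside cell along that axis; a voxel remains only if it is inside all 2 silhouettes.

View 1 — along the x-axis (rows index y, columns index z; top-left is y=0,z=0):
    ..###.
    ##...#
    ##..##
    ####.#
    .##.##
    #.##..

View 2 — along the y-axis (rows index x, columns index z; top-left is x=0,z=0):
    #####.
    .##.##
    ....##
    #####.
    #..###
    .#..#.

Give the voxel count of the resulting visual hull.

start: 6×6×6 = 216 voxels
step 1: project along x, AND mask (22/36) → |grid| = 132
step 2: project along y, AND mask (22/36) → |grid| = 79

remaining voxels: 79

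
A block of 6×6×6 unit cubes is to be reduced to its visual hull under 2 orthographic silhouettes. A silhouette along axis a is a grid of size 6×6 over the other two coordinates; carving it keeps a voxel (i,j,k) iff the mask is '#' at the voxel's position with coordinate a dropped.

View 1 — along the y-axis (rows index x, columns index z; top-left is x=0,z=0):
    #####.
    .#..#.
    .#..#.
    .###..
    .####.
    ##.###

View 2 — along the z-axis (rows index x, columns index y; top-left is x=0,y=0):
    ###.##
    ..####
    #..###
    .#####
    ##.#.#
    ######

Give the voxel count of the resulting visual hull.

102 voxels

initial block: 6^3 = 216
carve view 1 (along y, XZ-mask fill 21/36): 126 voxels remain
carve view 2 (along z, XY-mask fill 28/36): 102 voxels remain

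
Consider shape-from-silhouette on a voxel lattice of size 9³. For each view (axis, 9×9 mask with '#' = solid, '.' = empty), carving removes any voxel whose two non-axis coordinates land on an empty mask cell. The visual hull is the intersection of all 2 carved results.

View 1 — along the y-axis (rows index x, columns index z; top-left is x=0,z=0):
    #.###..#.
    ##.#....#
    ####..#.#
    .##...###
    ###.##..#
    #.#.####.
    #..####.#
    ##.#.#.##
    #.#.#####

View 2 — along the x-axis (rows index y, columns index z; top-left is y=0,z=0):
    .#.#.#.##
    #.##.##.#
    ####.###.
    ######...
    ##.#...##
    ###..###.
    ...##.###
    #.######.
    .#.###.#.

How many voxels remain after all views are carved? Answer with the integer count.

voxel count = 291

before carving: 729 voxels (9×9×9)
carve view 1 (along y, XZ-mask fill 51/81): 459 voxels remain
carve view 2 (along x, YZ-mask fill 52/81): 291 voxels remain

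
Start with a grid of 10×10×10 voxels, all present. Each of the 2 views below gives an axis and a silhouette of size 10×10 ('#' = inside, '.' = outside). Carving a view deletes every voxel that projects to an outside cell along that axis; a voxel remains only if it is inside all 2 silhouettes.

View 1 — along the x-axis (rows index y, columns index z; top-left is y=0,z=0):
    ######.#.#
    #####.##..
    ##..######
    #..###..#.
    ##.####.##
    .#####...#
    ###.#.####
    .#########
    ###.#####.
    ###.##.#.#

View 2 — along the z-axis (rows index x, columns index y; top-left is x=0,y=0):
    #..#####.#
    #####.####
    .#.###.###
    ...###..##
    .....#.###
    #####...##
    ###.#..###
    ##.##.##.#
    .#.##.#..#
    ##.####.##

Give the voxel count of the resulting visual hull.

483 voxels

initial block: 10^3 = 1000
step 1: project along x, AND mask (74/100) → |grid| = 740
step 2: project along z, AND mask (66/100) → |grid| = 483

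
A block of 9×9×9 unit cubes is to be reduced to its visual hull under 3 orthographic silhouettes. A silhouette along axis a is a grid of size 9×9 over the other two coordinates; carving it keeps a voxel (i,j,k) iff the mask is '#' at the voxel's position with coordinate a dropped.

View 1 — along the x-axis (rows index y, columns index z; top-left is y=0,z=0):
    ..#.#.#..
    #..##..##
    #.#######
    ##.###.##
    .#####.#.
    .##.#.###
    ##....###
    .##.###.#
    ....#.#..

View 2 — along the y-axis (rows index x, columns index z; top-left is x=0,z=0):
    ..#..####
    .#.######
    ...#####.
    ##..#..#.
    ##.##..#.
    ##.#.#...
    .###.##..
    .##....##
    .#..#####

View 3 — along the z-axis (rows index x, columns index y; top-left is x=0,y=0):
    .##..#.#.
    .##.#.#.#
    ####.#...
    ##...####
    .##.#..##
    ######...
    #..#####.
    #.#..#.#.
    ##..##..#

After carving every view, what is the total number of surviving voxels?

voxel count = 139

before carving: 729 voxels (9×9×9)
carve view 1 (along x, YZ-mask fill 48/81): 432 voxels remain
carve view 2 (along y, XZ-mask fill 45/81): 242 voxels remain
carve view 3 (along z, XY-mask fill 46/81): 139 voxels remain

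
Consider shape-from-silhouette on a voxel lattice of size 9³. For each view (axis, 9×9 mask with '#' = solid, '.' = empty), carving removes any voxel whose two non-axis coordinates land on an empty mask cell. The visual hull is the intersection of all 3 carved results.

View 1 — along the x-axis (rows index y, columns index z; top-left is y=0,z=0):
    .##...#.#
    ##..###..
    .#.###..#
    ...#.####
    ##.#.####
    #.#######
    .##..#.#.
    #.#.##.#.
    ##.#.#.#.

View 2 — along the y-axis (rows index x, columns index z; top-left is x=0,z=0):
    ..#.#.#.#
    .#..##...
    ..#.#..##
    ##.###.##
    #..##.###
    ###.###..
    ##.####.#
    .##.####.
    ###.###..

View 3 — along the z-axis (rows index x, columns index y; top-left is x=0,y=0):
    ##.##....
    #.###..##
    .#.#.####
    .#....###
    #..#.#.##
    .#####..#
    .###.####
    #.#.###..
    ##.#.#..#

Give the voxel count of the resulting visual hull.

|visual hull| = 155

before carving: 729 voxels (9×9×9)
  1. axis=0 (YZ plane), |mask|=48  ⇒  voxels=432
  2. axis=1 (XZ plane), |mask|=49  ⇒  voxels=259
  3. axis=2 (XY plane), |mask|=48  ⇒  voxels=155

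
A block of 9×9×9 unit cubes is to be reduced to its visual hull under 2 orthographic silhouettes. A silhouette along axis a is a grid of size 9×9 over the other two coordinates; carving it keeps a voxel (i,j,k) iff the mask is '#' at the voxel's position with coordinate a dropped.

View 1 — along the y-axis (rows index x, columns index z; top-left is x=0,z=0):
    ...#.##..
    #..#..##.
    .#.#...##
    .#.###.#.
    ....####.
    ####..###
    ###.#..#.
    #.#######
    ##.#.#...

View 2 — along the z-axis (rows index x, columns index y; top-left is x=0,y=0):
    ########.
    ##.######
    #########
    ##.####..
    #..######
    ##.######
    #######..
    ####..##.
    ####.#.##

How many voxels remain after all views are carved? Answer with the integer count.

full grid |V| = 729
carve view 1 (along y, XZ-mask fill 44/81): 396 voxels remain
carve view 2 (along z, XY-mask fill 66/81): 317 voxels remain

317 voxels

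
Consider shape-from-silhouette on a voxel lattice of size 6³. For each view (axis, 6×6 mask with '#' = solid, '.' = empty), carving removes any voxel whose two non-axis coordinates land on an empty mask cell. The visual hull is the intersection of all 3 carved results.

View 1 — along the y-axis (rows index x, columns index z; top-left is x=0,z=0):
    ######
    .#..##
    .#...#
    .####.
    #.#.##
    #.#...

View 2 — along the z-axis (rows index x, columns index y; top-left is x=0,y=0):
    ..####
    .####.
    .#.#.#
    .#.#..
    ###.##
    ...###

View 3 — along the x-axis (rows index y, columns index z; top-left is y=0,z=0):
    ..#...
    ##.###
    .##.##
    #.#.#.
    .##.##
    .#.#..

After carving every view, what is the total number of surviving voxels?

before carving: 216 voxels (6×6×6)
step 1: project along y, AND mask (21/36) → |grid| = 126
step 2: project along z, AND mask (21/36) → |grid| = 76
step 3: project along x, AND mask (19/36) → |grid| = 44

|visual hull| = 44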